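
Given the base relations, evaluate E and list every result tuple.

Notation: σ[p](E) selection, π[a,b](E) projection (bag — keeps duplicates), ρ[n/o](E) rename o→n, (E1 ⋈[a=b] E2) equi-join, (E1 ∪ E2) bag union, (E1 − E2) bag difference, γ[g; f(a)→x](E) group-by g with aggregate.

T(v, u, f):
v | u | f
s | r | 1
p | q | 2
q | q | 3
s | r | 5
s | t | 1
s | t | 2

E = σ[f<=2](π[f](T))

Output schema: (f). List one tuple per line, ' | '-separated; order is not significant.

Stepwise |·|:
  T → 6
  π[f](T) → 6
  σ[f<=2](π[f](T)) → 4

== RESULT ==
f
1
1
2
2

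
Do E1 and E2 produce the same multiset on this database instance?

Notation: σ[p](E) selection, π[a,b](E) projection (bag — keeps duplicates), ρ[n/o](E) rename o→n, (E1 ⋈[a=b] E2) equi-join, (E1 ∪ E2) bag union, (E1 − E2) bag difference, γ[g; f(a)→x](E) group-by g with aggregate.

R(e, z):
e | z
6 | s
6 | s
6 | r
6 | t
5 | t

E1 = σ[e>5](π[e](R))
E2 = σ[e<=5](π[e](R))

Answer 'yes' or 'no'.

E1 stepwise |·|:
  R → 5
  π[e](R) → 5
  σ[e>5](π[e](R)) → 4
E2 stepwise |·|:
  R → 5
  π[e](R) → 5
  σ[e<=5](π[e](R)) → 1

E1 result:
e
6
6
6
6
E2 result:
e
5
Witness: (6,) appears 4× in E1 but 0× in E2.

no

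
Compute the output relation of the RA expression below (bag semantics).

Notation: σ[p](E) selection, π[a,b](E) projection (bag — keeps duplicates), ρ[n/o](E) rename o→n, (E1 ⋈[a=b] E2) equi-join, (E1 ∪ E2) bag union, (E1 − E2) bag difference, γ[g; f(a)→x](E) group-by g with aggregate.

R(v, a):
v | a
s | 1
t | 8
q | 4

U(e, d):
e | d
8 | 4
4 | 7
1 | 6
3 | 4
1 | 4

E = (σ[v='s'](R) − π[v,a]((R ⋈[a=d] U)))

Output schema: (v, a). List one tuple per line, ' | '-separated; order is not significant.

Per-node cardinality:
  R → 3
  σ[v='s'](R) → 1
  R → 3
  U → 5
  (R ⋈[a=d] U) → 3
  π[v,a]((R ⋈[a=d] U)) → 3
  (σ[v='s'](R) − π[v,a]((R ⋈[a=d] U))) → 1

== RESULT ==
v | a
s | 1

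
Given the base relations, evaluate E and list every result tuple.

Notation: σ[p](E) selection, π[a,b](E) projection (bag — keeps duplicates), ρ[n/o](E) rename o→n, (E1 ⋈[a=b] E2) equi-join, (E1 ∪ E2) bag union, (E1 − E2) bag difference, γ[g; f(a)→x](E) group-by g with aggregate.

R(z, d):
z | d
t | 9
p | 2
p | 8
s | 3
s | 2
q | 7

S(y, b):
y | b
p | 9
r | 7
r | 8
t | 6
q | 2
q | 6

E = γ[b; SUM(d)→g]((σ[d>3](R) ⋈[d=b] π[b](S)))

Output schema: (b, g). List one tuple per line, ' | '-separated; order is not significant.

Per-node cardinality:
  R → 6
  σ[d>3](R) → 3
  S → 6
  π[b](S) → 6
  (σ[d>3](R) ⋈[d=b] π[b](S)) → 3
  γ[b; SUM(d)→g]((σ[d>3](R) ⋈[d=b] π[b](S))) → 3

== RESULT ==
b | g
7 | 7
8 | 8
9 | 9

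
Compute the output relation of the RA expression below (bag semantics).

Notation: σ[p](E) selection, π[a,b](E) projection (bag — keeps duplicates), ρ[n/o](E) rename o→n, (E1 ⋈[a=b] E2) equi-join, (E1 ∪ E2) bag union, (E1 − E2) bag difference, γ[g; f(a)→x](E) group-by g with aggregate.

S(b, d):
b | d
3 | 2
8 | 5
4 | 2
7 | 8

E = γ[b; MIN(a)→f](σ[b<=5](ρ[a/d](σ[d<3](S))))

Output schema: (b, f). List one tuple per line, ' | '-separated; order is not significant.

Stepwise |·|:
  S → 4
  σ[d<3](S) → 2
  ρ[a/d](σ[d<3](S)) → 2
  σ[b<=5](ρ[a/d](σ[d<3](S))) → 2
  γ[b; MIN(a)→f](σ[b<=5](ρ[a/d](σ[d<3](S)))) → 2

== RESULT ==
b | f
3 | 2
4 | 2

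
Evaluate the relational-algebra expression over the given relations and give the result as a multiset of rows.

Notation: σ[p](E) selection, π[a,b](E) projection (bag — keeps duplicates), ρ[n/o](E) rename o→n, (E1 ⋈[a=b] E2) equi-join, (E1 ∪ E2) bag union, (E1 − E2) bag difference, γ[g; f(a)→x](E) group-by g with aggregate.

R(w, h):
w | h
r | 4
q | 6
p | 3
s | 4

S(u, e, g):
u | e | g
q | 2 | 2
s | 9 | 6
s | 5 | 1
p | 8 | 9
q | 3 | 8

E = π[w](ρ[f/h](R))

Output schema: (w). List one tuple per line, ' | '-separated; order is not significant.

Per-node cardinality:
  R → 4
  ρ[f/h](R) → 4
  π[w](ρ[f/h](R)) → 4

== RESULT ==
w
p
q
r
s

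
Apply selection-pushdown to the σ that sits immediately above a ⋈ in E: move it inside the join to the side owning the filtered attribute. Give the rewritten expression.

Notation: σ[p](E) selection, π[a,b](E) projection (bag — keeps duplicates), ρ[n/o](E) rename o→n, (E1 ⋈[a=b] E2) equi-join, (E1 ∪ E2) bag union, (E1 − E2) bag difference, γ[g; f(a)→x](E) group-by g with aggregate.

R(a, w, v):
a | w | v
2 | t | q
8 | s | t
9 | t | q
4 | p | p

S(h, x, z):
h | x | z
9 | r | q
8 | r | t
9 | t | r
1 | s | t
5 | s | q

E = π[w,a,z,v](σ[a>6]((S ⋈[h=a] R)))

σ filters on a, owned by the right side.
E' = π[w,a,z,v]((S ⋈[h=a] σ[a>6](R)))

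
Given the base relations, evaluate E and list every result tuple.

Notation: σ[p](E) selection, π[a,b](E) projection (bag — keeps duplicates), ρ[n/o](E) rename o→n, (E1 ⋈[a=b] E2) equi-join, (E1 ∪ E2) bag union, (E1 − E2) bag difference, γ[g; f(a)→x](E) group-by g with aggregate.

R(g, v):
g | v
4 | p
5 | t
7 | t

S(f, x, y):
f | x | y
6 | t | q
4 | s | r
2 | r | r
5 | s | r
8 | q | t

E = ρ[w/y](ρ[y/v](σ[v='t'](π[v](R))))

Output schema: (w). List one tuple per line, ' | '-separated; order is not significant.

Row counts bottom-up:
  R → 3
  π[v](R) → 3
  σ[v='t'](π[v](R)) → 2
  ρ[y/v](σ[v='t'](π[v](R))) → 2
  ρ[w/y](ρ[y/v](σ[v='t'](π[v](R)))) → 2

== RESULT ==
w
t
t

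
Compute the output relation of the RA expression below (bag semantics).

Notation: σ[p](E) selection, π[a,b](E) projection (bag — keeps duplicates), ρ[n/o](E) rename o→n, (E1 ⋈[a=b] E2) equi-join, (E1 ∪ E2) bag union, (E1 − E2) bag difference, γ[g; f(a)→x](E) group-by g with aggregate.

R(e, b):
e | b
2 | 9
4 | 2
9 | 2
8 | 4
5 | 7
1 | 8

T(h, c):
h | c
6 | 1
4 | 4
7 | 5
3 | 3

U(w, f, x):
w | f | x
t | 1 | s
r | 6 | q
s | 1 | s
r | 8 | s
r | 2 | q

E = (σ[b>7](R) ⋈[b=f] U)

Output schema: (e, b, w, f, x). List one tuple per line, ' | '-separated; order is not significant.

Per-node cardinality:
  R → 6
  σ[b>7](R) → 2
  U → 5
  (σ[b>7](R) ⋈[b=f] U) → 1

== RESULT ==
e | b | w | f | x
1 | 8 | r | 8 | s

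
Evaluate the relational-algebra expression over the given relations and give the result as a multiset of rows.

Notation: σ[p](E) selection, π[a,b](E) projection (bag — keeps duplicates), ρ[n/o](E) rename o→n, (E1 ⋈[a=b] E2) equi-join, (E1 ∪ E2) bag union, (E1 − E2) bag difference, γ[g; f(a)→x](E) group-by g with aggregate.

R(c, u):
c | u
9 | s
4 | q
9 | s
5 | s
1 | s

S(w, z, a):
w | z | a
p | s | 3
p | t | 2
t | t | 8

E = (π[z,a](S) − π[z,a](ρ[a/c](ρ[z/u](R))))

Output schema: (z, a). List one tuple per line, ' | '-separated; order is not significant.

Stepwise |·|:
  S → 3
  π[z,a](S) → 3
  R → 5
  ρ[z/u](R) → 5
  ρ[a/c](ρ[z/u](R)) → 5
  π[z,a](ρ[a/c](ρ[z/u](R))) → 5
  (π[z,a](S) − π[z,a](ρ[a/c](ρ[z/u](R)))) → 3

== RESULT ==
z | a
s | 3
t | 2
t | 8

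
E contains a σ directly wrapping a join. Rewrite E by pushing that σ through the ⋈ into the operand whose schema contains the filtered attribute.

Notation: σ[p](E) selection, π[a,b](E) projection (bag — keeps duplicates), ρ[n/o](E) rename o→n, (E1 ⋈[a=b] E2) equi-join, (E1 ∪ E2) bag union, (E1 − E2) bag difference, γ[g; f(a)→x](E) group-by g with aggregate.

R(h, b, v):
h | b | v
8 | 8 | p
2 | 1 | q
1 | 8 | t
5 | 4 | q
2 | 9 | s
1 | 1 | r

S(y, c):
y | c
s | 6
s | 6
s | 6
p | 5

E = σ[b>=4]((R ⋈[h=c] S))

σ filters on b, owned by the left side.
E' = (σ[b>=4](R) ⋈[h=c] S)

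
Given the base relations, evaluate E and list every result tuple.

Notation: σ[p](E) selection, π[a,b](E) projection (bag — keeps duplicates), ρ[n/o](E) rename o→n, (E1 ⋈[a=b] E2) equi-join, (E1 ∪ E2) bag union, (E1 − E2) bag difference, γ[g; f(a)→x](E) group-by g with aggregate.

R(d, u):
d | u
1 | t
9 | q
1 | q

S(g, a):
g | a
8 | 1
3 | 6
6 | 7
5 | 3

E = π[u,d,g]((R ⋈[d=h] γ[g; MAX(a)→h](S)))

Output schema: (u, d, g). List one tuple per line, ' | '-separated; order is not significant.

Per-node cardinality:
  R → 3
  S → 4
  γ[g; MAX(a)→h](S) → 4
  (R ⋈[d=h] γ[g; MAX(a)→h](S)) → 2
  π[u,d,g]((R ⋈[d=h] γ[g; MAX(a)→h](S))) → 2

== RESULT ==
u | d | g
q | 1 | 8
t | 1 | 8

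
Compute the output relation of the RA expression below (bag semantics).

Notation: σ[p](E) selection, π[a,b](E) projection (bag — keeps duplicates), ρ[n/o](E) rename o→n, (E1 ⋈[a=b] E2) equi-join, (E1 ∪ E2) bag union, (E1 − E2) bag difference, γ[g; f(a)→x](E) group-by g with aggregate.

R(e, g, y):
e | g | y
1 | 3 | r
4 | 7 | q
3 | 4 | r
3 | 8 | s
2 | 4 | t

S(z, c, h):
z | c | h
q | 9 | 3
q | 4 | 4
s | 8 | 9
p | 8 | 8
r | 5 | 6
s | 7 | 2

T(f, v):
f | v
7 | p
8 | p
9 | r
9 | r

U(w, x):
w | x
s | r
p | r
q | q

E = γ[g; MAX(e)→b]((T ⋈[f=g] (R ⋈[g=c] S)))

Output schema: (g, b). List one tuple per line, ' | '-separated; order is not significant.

Subexpression sizes:
  T → 4
  R → 5
  S → 6
  (R ⋈[g=c] S) → 5
  (T ⋈[f=g] (R ⋈[g=c] S)) → 3
  γ[g; MAX(e)→b]((T ⋈[f=g] (R ⋈[g=c] S))) → 2

== RESULT ==
g | b
7 | 4
8 | 3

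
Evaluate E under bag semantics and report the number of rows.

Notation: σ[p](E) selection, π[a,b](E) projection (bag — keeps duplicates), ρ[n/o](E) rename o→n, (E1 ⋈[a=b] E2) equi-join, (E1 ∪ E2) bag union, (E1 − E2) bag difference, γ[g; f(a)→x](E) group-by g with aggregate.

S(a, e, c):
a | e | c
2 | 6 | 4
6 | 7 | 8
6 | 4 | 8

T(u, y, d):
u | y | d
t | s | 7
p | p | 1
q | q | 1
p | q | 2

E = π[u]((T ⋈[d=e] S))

Row counts bottom-up:
  T → 4
  S → 3
  (T ⋈[d=e] S) → 1
  π[u]((T ⋈[d=e] S)) → 1

|E| = 1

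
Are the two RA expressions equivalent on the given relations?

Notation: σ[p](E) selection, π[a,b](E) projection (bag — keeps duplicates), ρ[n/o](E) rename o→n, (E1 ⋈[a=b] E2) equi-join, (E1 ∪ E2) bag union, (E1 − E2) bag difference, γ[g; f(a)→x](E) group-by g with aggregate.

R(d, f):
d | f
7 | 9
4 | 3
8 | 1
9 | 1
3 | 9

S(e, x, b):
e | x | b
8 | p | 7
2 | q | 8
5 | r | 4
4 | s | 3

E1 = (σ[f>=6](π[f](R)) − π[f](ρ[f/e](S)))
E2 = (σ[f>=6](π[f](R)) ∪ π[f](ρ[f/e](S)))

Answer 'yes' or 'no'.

E1 stepwise |·|:
  R → 5
  π[f](R) → 5
  σ[f>=6](π[f](R)) → 2
  S → 4
  ρ[f/e](S) → 4
  π[f](ρ[f/e](S)) → 4
  (σ[f>=6](π[f](R)) − π[f](ρ[f/e](S))) → 2
E2 stepwise |·|:
  R → 5
  π[f](R) → 5
  σ[f>=6](π[f](R)) → 2
  S → 4
  ρ[f/e](S) → 4
  π[f](ρ[f/e](S)) → 4
  (σ[f>=6](π[f](R)) ∪ π[f](ρ[f/e](S))) → 6

E1 result:
f
9
9
E2 result:
f
2
4
5
8
9
9
Witness: (2,) appears 0× in E1 but 1× in E2.

no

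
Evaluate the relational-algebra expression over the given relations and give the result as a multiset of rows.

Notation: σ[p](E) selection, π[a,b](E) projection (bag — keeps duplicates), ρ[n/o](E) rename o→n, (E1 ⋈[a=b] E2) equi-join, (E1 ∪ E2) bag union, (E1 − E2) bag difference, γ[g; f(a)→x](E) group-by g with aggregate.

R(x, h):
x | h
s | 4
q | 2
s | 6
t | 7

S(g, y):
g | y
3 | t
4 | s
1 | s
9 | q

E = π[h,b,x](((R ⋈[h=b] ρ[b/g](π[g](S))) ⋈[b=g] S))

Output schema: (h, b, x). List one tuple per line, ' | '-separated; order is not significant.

Per-node cardinality:
  R → 4
  S → 4
  π[g](S) → 4
  ρ[b/g](π[g](S)) → 4
  (R ⋈[h=b] ρ[b/g](π[g](S))) → 1
  S → 4
  ((R ⋈[h=b] ρ[b/g](π[g](S))) ⋈[b=g] S) → 1
  π[h,b,x](((R ⋈[h=b] ρ[b/g](π[g](S))) ⋈[b=g] S)) → 1

== RESULT ==
h | b | x
4 | 4 | s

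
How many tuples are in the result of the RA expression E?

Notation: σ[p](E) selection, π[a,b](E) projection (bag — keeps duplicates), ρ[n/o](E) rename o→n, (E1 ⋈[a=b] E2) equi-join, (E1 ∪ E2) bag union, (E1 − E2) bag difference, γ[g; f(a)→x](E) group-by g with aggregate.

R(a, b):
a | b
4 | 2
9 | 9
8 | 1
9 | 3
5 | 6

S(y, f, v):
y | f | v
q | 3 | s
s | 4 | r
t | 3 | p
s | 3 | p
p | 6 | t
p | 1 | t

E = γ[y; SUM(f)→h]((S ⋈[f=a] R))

Stepwise |·|:
  S → 6
  R → 5
  (S ⋈[f=a] R) → 1
  γ[y; SUM(f)→h]((S ⋈[f=a] R)) → 1

|E| = 1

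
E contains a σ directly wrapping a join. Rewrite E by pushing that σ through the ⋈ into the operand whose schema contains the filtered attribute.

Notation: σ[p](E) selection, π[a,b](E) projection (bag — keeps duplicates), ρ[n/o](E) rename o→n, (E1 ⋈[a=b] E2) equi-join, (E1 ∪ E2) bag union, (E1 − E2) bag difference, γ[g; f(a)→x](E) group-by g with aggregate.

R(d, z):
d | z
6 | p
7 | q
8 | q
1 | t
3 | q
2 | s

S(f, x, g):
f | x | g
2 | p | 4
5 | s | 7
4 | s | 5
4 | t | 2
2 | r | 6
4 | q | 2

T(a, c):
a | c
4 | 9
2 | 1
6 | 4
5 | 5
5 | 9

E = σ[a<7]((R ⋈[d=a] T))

σ filters on a, owned by the right side.
E' = (R ⋈[d=a] σ[a<7](T))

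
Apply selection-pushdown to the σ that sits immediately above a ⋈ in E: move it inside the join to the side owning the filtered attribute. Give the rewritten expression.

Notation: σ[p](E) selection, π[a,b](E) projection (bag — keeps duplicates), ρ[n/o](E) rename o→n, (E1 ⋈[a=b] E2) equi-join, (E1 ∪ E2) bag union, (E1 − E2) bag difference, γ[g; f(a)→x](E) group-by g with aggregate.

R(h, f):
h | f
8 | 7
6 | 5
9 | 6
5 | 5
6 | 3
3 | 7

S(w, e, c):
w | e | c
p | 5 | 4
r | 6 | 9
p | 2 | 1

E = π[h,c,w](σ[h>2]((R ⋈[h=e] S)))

σ filters on h, owned by the left side.
E' = π[h,c,w]((σ[h>2](R) ⋈[h=e] S))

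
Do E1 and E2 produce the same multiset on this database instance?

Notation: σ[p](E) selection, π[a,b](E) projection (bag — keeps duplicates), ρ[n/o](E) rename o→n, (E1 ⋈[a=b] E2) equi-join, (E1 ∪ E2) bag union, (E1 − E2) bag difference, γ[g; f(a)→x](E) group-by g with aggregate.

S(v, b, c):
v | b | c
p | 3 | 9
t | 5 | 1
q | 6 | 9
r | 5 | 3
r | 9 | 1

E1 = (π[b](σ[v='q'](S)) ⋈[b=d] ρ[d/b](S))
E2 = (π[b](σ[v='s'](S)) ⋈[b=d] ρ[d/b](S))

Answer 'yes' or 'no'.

E1 stepwise |·|:
  S → 5
  σ[v='q'](S) → 1
  π[b](σ[v='q'](S)) → 1
  S → 5
  ρ[d/b](S) → 5
  (π[b](σ[v='q'](S)) ⋈[b=d] ρ[d/b](S)) → 1
E2 stepwise |·|:
  S → 5
  σ[v='s'](S) → 0
  π[b](σ[v='s'](S)) → 0
  S → 5
  ρ[d/b](S) → 5
  (π[b](σ[v='s'](S)) ⋈[b=d] ρ[d/b](S)) → 0

E1 result:
b | v | d | c
6 | q | 6 | 9
E2 result:
b | v | d | c
(0 rows)
Witness: (6, 'q', 6, 9) appears 1× in E1 but 0× in E2.

no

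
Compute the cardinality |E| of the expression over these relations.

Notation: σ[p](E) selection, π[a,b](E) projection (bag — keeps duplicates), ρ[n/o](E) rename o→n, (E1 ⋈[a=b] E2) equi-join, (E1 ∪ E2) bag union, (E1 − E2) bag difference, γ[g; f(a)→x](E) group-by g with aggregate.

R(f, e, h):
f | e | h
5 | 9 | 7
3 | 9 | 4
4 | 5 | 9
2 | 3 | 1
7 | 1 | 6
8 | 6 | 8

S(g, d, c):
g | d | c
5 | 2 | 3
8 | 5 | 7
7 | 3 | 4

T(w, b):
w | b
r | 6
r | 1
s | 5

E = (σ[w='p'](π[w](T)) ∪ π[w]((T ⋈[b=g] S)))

Stepwise |·|:
  T → 3
  π[w](T) → 3
  σ[w='p'](π[w](T)) → 0
  T → 3
  S → 3
  (T ⋈[b=g] S) → 1
  π[w]((T ⋈[b=g] S)) → 1
  (σ[w='p'](π[w](T)) ∪ π[w]((T ⋈[b=g] S))) → 1

|E| = 1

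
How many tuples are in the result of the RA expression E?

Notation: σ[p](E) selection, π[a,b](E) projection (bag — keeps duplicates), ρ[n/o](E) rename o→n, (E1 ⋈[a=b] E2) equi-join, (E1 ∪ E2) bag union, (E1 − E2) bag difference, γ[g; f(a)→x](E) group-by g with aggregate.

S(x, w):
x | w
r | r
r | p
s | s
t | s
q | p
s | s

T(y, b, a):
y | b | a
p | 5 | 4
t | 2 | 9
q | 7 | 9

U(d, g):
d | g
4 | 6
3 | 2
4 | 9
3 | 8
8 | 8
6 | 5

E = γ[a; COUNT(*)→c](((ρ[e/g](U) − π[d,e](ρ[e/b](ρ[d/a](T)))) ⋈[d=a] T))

Stepwise |·|:
  U → 6
  ρ[e/g](U) → 6
  T → 3
  ρ[d/a](T) → 3
  ρ[e/b](ρ[d/a](T)) → 3
  π[d,e](ρ[e/b](ρ[d/a](T))) → 3
  (ρ[e/g](U) − π[d,e](ρ[e/b](ρ[d/a](T)))) → 6
  T → 3
  ((ρ[e/g](U) − π[d,e](ρ[e/b](ρ[d/a](T)))) ⋈[d=a] T) → 2
  γ[a; COUNT(*)→c](((ρ[e/g](U) − π[d,e](ρ[e/b](ρ[d/a](T)))) ⋈[d=a] T)) → 1

|E| = 1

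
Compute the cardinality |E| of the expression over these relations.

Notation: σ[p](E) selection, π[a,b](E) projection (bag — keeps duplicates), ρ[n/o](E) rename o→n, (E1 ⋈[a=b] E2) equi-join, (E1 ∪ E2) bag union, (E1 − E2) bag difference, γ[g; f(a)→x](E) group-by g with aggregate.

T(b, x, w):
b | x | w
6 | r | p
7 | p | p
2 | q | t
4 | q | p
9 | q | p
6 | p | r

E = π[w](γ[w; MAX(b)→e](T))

Stepwise |·|:
  T → 6
  γ[w; MAX(b)→e](T) → 3
  π[w](γ[w; MAX(b)→e](T)) → 3

|E| = 3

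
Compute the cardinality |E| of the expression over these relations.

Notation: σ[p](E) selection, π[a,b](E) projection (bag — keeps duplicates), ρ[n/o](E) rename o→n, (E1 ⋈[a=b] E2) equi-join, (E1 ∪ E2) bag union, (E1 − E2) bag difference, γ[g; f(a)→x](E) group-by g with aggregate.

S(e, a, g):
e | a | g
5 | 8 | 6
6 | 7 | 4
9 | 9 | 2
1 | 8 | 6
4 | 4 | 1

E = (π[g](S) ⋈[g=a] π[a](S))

Row counts bottom-up:
  S → 5
  π[g](S) → 5
  S → 5
  π[a](S) → 5
  (π[g](S) ⋈[g=a] π[a](S)) → 1

|E| = 1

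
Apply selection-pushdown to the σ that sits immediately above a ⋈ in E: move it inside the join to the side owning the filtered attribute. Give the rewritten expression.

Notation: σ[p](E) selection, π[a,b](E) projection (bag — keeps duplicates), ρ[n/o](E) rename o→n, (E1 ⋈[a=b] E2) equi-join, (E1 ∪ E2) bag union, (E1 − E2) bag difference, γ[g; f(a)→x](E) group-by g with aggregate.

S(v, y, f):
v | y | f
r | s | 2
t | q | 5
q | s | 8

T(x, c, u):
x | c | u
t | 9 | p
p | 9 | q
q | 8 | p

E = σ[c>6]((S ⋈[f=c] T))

σ filters on c, owned by the right side.
E' = (S ⋈[f=c] σ[c>6](T))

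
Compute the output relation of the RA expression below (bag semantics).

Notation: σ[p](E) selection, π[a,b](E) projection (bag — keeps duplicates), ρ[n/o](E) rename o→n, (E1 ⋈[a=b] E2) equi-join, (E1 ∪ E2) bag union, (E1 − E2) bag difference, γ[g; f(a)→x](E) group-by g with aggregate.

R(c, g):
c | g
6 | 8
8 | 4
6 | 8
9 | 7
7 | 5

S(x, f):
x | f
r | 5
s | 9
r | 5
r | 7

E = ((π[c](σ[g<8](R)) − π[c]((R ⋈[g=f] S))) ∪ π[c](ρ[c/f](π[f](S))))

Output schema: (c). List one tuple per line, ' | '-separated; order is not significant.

Subexpression sizes:
  R → 5
  σ[g<8](R) → 3
  π[c](σ[g<8](R)) → 3
  R → 5
  S → 4
  (R ⋈[g=f] S) → 3
  π[c]((R ⋈[g=f] S)) → 3
  (π[c](σ[g<8](R)) − π[c]((R ⋈[g=f] S))) → 1
  S → 4
  π[f](S) → 4
  ρ[c/f](π[f](S)) → 4
  π[c](ρ[c/f](π[f](S))) → 4
  ((π[c](σ[g<8](R)) − π[c]((R ⋈[g=f] S))) ∪ π[c](ρ[c/f](π[f](S)))) → 5

== RESULT ==
c
5
5
7
8
9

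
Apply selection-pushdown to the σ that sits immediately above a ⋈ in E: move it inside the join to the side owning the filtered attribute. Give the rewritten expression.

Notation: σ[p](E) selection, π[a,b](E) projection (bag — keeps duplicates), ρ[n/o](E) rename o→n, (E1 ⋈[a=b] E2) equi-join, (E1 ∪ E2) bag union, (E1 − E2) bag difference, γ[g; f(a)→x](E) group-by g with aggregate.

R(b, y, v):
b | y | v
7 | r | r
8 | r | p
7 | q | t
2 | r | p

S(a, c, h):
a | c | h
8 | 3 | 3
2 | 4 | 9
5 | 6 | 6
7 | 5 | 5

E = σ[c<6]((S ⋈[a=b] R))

σ filters on c, owned by the left side.
E' = (σ[c<6](S) ⋈[a=b] R)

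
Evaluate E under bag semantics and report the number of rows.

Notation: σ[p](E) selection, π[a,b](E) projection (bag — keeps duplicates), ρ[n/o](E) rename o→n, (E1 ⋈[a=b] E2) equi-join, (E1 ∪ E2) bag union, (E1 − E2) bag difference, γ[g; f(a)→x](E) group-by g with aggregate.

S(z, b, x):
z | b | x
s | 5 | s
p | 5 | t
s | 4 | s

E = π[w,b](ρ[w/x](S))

Per-node cardinality:
  S → 3
  ρ[w/x](S) → 3
  π[w,b](ρ[w/x](S)) → 3

|E| = 3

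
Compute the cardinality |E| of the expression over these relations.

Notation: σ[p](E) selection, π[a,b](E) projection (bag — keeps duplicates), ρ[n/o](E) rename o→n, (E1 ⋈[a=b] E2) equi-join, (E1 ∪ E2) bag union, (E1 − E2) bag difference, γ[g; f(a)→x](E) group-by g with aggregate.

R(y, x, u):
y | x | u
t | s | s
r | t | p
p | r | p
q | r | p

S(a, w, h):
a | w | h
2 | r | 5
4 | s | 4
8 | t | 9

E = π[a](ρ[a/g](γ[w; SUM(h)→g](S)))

Row counts bottom-up:
  S → 3
  γ[w; SUM(h)→g](S) → 3
  ρ[a/g](γ[w; SUM(h)→g](S)) → 3
  π[a](ρ[a/g](γ[w; SUM(h)→g](S))) → 3

|E| = 3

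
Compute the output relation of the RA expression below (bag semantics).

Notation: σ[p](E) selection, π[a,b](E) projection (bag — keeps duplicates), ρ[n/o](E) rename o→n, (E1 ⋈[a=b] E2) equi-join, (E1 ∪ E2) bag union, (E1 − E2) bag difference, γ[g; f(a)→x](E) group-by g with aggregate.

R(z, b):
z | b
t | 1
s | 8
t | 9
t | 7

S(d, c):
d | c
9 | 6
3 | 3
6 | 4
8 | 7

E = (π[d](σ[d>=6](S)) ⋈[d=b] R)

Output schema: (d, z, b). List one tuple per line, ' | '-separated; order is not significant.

Subexpression sizes:
  S → 4
  σ[d>=6](S) → 3
  π[d](σ[d>=6](S)) → 3
  R → 4
  (π[d](σ[d>=6](S)) ⋈[d=b] R) → 2

== RESULT ==
d | z | b
8 | s | 8
9 | t | 9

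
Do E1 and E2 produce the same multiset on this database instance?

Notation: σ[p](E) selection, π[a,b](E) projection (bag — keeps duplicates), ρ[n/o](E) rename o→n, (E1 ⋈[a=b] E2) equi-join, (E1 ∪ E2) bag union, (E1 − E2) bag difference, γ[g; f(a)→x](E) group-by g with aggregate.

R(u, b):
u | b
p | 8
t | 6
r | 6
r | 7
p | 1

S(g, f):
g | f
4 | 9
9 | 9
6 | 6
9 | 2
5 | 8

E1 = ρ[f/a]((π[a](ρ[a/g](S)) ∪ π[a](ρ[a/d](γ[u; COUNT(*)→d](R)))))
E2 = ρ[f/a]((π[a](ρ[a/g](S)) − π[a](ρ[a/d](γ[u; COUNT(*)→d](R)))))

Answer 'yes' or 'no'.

E1 row counts bottom-up:
  S → 5
  ρ[a/g](S) → 5
  π[a](ρ[a/g](S)) → 5
  R → 5
  γ[u; COUNT(*)→d](R) → 3
  ρ[a/d](γ[u; COUNT(*)→d](R)) → 3
  π[a](ρ[a/d](γ[u; COUNT(*)→d](R))) → 3
  (π[a](ρ[a/g](S)) ∪ π[a](ρ[a/d](γ[u; COUNT(*)→d](R)))) → 8
  ρ[f/a]((π[a](ρ[a/g](S)) ∪ π[a](ρ[a/d](γ[u; COUNT(*)→d](R))))) → 8
E2 row counts bottom-up:
  S → 5
  ρ[a/g](S) → 5
  π[a](ρ[a/g](S)) → 5
  R → 5
  γ[u; COUNT(*)→d](R) → 3
  ρ[a/d](γ[u; COUNT(*)→d](R)) → 3
  π[a](ρ[a/d](γ[u; COUNT(*)→d](R))) → 3
  (π[a](ρ[a/g](S)) − π[a](ρ[a/d](γ[u; COUNT(*)→d](R)))) → 5
  ρ[f/a]((π[a](ρ[a/g](S)) − π[a](ρ[a/d](γ[u; COUNT(*)→d](R))))) → 5

E1 result:
f
1
2
2
4
5
6
9
9
E2 result:
f
4
5
6
9
9
Witness: (2,) appears 2× in E1 but 0× in E2.

no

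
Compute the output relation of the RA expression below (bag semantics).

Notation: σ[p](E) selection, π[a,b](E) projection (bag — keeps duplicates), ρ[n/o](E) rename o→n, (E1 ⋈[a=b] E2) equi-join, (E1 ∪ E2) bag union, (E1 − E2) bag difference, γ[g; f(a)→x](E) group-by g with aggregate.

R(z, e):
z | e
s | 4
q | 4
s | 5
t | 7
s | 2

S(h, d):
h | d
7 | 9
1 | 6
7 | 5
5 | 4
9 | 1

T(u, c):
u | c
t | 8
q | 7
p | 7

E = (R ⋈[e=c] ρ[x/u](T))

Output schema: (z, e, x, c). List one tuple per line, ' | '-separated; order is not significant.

Per-node cardinality:
  R → 5
  T → 3
  ρ[x/u](T) → 3
  (R ⋈[e=c] ρ[x/u](T)) → 2

== RESULT ==
z | e | x | c
t | 7 | p | 7
t | 7 | q | 7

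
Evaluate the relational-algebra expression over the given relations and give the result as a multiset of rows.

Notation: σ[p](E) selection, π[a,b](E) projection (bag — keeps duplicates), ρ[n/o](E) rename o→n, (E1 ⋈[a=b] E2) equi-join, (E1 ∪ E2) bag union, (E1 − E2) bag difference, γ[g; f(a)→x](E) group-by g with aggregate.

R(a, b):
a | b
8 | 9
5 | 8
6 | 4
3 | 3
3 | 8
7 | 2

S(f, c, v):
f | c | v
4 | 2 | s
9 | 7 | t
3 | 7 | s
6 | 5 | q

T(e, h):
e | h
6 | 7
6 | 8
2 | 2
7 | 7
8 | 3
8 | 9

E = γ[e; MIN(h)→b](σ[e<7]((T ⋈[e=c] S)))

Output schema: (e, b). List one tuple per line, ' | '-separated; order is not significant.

Per-node cardinality:
  T → 6
  S → 4
  (T ⋈[e=c] S) → 3
  σ[e<7]((T ⋈[e=c] S)) → 1
  γ[e; MIN(h)→b](σ[e<7]((T ⋈[e=c] S))) → 1

== RESULT ==
e | b
2 | 2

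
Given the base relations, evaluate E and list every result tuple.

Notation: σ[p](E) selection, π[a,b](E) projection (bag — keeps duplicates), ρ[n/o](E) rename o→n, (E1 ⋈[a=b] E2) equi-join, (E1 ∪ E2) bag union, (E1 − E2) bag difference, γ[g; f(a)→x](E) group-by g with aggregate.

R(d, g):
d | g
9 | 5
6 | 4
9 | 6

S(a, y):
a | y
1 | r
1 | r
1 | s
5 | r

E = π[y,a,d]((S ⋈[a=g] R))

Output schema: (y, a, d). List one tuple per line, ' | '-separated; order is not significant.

Subexpression sizes:
  S → 4
  R → 3
  (S ⋈[a=g] R) → 1
  π[y,a,d]((S ⋈[a=g] R)) → 1

== RESULT ==
y | a | d
r | 5 | 9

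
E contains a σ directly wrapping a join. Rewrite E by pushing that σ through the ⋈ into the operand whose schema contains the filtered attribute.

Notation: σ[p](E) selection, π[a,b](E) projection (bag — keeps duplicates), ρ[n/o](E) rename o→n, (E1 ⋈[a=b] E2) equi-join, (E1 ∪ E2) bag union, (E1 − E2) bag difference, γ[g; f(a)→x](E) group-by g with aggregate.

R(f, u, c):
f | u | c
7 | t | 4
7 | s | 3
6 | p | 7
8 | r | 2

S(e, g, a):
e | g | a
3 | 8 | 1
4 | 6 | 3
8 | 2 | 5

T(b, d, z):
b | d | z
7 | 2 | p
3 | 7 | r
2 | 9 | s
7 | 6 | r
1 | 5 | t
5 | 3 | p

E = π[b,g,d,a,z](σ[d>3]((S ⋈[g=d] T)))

σ filters on d, owned by the right side.
E' = π[b,g,d,a,z]((S ⋈[g=d] σ[d>3](T)))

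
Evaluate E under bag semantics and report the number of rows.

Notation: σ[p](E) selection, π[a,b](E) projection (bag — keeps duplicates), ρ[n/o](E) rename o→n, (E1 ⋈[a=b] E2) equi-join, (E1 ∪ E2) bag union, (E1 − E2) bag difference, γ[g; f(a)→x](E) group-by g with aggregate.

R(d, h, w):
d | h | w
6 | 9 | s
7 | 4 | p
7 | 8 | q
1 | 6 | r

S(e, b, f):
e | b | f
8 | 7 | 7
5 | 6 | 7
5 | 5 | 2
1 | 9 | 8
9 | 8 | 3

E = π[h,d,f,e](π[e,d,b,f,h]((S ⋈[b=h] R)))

Per-node cardinality:
  S → 5
  R → 4
  (S ⋈[b=h] R) → 3
  π[e,d,b,f,h]((S ⋈[b=h] R)) → 3
  π[h,d,f,e](π[e,d,b,f,h]((S ⋈[b=h] R))) → 3

|E| = 3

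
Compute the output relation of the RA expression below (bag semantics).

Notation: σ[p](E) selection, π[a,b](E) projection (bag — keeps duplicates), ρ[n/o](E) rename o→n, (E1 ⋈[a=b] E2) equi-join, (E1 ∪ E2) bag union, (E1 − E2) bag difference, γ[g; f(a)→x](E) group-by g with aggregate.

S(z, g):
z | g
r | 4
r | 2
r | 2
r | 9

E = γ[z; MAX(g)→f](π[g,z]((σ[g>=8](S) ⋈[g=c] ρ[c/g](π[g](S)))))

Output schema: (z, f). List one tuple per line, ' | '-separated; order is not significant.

Stepwise |·|:
  S → 4
  σ[g>=8](S) → 1
  S → 4
  π[g](S) → 4
  ρ[c/g](π[g](S)) → 4
  (σ[g>=8](S) ⋈[g=c] ρ[c/g](π[g](S))) → 1
  π[g,z]((σ[g>=8](S) ⋈[g=c] ρ[c/g](π[g](S)))) → 1
  γ[z; MAX(g)→f](π[g,z]((σ[g>=8](S) ⋈[g=c] ρ[c/g](π[g](S))))) → 1

== RESULT ==
z | f
r | 9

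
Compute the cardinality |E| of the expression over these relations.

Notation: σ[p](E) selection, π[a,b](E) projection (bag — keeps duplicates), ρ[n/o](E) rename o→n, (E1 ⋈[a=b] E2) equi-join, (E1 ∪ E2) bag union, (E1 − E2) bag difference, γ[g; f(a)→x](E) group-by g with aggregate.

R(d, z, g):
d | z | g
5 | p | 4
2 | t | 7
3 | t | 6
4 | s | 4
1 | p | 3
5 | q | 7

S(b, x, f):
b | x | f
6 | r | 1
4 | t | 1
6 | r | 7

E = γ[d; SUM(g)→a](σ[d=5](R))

Stepwise |·|:
  R → 6
  σ[d=5](R) → 2
  γ[d; SUM(g)→a](σ[d=5](R)) → 1

|E| = 1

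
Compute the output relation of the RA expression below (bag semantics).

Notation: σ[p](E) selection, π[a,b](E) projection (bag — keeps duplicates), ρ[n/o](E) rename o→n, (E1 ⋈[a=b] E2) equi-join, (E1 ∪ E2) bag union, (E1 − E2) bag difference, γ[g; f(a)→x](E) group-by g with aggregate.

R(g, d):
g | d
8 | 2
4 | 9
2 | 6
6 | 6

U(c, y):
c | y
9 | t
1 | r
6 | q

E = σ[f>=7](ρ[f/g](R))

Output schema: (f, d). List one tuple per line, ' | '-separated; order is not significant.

Stepwise |·|:
  R → 4
  ρ[f/g](R) → 4
  σ[f>=7](ρ[f/g](R)) → 1

== RESULT ==
f | d
8 | 2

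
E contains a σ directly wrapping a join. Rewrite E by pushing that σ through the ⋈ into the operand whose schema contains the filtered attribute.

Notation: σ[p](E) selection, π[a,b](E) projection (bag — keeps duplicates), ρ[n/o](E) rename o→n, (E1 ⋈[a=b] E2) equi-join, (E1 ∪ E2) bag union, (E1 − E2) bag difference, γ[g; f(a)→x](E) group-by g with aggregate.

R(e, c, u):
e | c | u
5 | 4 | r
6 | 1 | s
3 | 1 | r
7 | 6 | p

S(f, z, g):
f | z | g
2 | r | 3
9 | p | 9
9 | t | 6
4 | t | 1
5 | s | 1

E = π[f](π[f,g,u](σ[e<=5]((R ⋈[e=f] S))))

σ filters on e, owned by the left side.
E' = π[f](π[f,g,u]((σ[e<=5](R) ⋈[e=f] S)))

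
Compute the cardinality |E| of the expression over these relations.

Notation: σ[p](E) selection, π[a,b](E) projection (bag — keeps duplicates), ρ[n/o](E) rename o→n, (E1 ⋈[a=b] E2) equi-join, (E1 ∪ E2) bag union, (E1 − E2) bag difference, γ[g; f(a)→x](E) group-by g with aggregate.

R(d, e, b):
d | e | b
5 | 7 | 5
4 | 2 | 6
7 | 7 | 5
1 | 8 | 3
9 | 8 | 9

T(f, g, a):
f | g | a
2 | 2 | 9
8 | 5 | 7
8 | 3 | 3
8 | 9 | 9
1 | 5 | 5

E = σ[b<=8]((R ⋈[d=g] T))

Row counts bottom-up:
  R → 5
  T → 5
  (R ⋈[d=g] T) → 3
  σ[b<=8]((R ⋈[d=g] T)) → 2

|E| = 2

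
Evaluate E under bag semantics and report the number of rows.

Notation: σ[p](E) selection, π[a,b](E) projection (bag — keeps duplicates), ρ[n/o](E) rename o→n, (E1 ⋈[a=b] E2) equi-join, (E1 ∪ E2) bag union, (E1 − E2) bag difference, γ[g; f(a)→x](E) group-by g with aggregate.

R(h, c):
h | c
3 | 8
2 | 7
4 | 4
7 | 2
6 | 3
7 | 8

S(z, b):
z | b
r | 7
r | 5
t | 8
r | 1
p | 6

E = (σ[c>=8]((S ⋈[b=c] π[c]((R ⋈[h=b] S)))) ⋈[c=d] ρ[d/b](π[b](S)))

Per-node cardinality:
  S → 5
  R → 6
  S → 5
  (R ⋈[h=b] S) → 3
  π[c]((R ⋈[h=b] S)) → 3
  (S ⋈[b=c] π[c]((R ⋈[h=b] S))) → 1
  σ[c>=8]((S ⋈[b=c] π[c]((R ⋈[h=b] S)))) → 1
  S → 5
  π[b](S) → 5
  ρ[d/b](π[b](S)) → 5
  (σ[c>=8]((S ⋈[b=c] π[c]((R ⋈[h=b] S)))) ⋈[c=d] ρ[d/b](π[b](S))) → 1

|E| = 1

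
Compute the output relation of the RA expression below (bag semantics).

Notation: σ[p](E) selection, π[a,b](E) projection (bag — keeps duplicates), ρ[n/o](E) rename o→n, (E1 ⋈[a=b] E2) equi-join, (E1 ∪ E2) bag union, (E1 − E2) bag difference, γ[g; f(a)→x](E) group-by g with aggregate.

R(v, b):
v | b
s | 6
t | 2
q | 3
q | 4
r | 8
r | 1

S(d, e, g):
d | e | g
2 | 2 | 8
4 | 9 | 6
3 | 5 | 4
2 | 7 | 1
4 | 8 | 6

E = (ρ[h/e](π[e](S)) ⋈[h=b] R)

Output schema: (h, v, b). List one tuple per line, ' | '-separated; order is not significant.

Row counts bottom-up:
  S → 5
  π[e](S) → 5
  ρ[h/e](π[e](S)) → 5
  R → 6
  (ρ[h/e](π[e](S)) ⋈[h=b] R) → 2

== RESULT ==
h | v | b
2 | t | 2
8 | r | 8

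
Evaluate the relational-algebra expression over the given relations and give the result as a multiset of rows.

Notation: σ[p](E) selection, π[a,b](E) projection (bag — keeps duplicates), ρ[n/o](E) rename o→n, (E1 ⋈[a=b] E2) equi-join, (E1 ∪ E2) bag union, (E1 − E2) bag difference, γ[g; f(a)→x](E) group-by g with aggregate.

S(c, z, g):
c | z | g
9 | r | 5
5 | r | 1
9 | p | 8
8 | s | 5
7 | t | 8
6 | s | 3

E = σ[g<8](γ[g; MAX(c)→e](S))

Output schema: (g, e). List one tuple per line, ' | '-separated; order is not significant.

Subexpression sizes:
  S → 6
  γ[g; MAX(c)→e](S) → 4
  σ[g<8](γ[g; MAX(c)→e](S)) → 3

== RESULT ==
g | e
1 | 5
3 | 6
5 | 9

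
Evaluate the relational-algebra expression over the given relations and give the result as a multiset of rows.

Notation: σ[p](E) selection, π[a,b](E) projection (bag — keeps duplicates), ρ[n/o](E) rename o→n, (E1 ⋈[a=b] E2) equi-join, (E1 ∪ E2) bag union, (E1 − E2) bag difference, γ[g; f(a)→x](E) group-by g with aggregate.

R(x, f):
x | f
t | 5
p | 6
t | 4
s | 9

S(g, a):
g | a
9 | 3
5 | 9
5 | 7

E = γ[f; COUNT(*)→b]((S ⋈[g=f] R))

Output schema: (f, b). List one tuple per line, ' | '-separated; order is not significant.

Per-node cardinality:
  S → 3
  R → 4
  (S ⋈[g=f] R) → 3
  γ[f; COUNT(*)→b]((S ⋈[g=f] R)) → 2

== RESULT ==
f | b
5 | 2
9 | 1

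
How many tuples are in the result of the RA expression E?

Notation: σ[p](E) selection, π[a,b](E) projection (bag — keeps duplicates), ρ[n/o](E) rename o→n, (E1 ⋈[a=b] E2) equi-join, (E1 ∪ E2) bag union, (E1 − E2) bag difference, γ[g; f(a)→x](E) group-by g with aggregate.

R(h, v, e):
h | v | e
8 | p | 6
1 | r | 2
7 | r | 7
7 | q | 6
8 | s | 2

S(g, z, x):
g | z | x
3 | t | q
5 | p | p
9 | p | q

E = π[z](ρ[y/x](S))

Row counts bottom-up:
  S → 3
  ρ[y/x](S) → 3
  π[z](ρ[y/x](S)) → 3

|E| = 3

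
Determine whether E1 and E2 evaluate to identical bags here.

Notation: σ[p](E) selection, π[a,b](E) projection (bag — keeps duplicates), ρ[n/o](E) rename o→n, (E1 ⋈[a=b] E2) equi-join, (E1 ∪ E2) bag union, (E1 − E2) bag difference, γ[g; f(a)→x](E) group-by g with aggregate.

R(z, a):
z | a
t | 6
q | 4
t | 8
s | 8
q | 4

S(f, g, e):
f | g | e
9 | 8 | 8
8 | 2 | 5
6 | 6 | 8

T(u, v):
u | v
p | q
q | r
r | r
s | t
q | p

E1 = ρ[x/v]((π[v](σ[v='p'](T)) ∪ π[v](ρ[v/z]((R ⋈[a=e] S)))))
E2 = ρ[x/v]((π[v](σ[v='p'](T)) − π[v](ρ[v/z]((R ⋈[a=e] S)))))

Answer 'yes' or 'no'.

E1 per-node cardinality:
  T → 5
  σ[v='p'](T) → 1
  π[v](σ[v='p'](T)) → 1
  R → 5
  S → 3
  (R ⋈[a=e] S) → 4
  ρ[v/z]((R ⋈[a=e] S)) → 4
  π[v](ρ[v/z]((R ⋈[a=e] S))) → 4
  (π[v](σ[v='p'](T)) ∪ π[v](ρ[v/z]((R ⋈[a=e] S)))) → 5
  ρ[x/v]((π[v](σ[v='p'](T)) ∪ π[v](ρ[v/z]((R ⋈[a=e] S))))) → 5
E2 per-node cardinality:
  T → 5
  σ[v='p'](T) → 1
  π[v](σ[v='p'](T)) → 1
  R → 5
  S → 3
  (R ⋈[a=e] S) → 4
  ρ[v/z]((R ⋈[a=e] S)) → 4
  π[v](ρ[v/z]((R ⋈[a=e] S))) → 4
  (π[v](σ[v='p'](T)) − π[v](ρ[v/z]((R ⋈[a=e] S)))) → 1
  ρ[x/v]((π[v](σ[v='p'](T)) − π[v](ρ[v/z]((R ⋈[a=e] S))))) → 1

E1 result:
x
p
s
s
t
t
E2 result:
x
p
Witness: ('t',) appears 2× in E1 but 0× in E2.

no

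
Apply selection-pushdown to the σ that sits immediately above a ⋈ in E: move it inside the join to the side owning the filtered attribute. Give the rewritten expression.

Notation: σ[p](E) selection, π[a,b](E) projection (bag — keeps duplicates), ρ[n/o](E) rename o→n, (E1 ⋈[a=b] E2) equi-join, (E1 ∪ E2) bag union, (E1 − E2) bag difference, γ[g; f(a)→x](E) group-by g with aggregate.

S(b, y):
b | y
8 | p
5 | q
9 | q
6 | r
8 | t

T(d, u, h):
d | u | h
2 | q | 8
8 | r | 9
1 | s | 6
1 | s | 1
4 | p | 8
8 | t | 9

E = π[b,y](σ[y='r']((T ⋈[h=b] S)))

σ filters on y, owned by the right side.
E' = π[b,y]((T ⋈[h=b] σ[y='r'](S)))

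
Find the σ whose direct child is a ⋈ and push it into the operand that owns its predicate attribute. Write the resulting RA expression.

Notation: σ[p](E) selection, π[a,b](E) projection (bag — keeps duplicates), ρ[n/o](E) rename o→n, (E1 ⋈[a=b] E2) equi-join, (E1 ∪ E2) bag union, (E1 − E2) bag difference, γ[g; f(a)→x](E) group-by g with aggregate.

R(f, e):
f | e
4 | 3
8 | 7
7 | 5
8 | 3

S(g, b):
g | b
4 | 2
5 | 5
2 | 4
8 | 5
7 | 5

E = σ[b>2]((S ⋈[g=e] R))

σ filters on b, owned by the left side.
E' = (σ[b>2](S) ⋈[g=e] R)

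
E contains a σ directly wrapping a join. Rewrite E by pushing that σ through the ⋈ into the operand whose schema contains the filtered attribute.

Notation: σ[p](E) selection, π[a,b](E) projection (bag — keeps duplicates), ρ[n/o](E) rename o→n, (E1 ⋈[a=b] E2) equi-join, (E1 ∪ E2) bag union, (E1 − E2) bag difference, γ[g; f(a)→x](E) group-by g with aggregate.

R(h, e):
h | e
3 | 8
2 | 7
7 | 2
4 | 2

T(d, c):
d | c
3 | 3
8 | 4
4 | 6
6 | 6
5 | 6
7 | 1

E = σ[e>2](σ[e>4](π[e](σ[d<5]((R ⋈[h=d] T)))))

σ filters on d, owned by the right side.
E' = σ[e>2](σ[e>4](π[e]((R ⋈[h=d] σ[d<5](T)))))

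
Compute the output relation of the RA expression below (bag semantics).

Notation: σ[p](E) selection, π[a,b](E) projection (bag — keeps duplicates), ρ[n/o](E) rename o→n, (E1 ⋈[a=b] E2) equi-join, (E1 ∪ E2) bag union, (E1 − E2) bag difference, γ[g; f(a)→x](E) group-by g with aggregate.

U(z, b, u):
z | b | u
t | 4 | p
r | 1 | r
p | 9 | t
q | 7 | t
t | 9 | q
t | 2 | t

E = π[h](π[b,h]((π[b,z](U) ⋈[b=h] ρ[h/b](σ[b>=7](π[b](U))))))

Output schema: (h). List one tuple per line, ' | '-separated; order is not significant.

Per-node cardinality:
  U → 6
  π[b,z](U) → 6
  U → 6
  π[b](U) → 6
  σ[b>=7](π[b](U)) → 3
  ρ[h/b](σ[b>=7](π[b](U))) → 3
  (π[b,z](U) ⋈[b=h] ρ[h/b](σ[b>=7](π[b](U)))) → 5
  π[b,h]((π[b,z](U) ⋈[b=h] ρ[h/b](σ[b>=7](π[b](U))))) → 5
  π[h](π[b,h]((π[b,z](U) ⋈[b=h] ρ[h/b](σ[b>=7](π[b](U)))))) → 5

== RESULT ==
h
7
9
9
9
9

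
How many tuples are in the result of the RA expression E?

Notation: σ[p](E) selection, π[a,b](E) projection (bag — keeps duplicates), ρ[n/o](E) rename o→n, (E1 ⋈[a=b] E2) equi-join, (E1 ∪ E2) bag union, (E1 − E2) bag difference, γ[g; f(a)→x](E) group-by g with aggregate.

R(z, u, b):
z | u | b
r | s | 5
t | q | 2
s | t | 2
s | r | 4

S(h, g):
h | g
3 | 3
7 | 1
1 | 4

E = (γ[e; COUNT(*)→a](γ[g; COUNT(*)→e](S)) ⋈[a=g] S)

Subexpression sizes:
  S → 3
  γ[g; COUNT(*)→e](S) → 3
  γ[e; COUNT(*)→a](γ[g; COUNT(*)→e](S)) → 1
  S → 3
  (γ[e; COUNT(*)→a](γ[g; COUNT(*)→e](S)) ⋈[a=g] S) → 1

|E| = 1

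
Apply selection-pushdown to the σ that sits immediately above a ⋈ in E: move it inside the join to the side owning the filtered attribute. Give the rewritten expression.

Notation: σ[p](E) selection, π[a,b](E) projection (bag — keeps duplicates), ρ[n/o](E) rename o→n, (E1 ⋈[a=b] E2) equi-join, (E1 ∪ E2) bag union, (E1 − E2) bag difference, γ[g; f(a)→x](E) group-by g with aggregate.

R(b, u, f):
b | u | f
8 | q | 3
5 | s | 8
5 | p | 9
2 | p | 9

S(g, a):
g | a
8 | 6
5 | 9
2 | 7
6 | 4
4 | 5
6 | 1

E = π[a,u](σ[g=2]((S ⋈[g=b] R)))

σ filters on g, owned by the left side.
E' = π[a,u]((σ[g=2](S) ⋈[g=b] R))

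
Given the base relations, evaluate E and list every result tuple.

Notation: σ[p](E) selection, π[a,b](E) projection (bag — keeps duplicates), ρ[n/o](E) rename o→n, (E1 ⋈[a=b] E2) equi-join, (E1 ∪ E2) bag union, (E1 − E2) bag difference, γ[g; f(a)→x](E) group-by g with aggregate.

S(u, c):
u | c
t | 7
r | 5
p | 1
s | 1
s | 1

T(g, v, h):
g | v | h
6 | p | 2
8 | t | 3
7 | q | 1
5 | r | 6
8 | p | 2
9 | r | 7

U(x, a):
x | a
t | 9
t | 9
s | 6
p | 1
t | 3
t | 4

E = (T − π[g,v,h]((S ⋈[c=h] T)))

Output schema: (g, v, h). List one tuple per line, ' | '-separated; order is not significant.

Subexpression sizes:
  T → 6
  S → 5
  T → 6
  (S ⋈[c=h] T) → 4
  π[g,v,h]((S ⋈[c=h] T)) → 4
  (T − π[g,v,h]((S ⋈[c=h] T))) → 4

== RESULT ==
g | v | h
5 | r | 6
6 | p | 2
8 | p | 2
8 | t | 3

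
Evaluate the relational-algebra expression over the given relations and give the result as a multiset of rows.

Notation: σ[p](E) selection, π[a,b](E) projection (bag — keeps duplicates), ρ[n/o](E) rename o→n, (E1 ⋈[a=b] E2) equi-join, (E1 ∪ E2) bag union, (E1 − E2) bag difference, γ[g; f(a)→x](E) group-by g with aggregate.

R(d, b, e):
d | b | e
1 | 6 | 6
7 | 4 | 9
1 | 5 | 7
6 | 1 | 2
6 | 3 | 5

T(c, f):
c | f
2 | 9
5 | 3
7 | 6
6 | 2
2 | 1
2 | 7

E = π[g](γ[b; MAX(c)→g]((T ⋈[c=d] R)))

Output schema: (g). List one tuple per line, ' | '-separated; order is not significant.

Per-node cardinality:
  T → 6
  R → 5
  (T ⋈[c=d] R) → 3
  γ[b; MAX(c)→g]((T ⋈[c=d] R)) → 3
  π[g](γ[b; MAX(c)→g]((T ⋈[c=d] R))) → 3

== RESULT ==
g
6
6
7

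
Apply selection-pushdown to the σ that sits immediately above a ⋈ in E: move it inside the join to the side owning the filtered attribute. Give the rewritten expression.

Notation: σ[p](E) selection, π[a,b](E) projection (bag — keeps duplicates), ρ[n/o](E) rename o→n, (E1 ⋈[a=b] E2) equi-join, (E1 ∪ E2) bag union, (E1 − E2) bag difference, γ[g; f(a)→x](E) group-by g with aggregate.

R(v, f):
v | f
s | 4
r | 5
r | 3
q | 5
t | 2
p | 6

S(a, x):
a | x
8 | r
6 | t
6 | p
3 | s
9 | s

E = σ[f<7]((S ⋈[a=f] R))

σ filters on f, owned by the right side.
E' = (S ⋈[a=f] σ[f<7](R))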